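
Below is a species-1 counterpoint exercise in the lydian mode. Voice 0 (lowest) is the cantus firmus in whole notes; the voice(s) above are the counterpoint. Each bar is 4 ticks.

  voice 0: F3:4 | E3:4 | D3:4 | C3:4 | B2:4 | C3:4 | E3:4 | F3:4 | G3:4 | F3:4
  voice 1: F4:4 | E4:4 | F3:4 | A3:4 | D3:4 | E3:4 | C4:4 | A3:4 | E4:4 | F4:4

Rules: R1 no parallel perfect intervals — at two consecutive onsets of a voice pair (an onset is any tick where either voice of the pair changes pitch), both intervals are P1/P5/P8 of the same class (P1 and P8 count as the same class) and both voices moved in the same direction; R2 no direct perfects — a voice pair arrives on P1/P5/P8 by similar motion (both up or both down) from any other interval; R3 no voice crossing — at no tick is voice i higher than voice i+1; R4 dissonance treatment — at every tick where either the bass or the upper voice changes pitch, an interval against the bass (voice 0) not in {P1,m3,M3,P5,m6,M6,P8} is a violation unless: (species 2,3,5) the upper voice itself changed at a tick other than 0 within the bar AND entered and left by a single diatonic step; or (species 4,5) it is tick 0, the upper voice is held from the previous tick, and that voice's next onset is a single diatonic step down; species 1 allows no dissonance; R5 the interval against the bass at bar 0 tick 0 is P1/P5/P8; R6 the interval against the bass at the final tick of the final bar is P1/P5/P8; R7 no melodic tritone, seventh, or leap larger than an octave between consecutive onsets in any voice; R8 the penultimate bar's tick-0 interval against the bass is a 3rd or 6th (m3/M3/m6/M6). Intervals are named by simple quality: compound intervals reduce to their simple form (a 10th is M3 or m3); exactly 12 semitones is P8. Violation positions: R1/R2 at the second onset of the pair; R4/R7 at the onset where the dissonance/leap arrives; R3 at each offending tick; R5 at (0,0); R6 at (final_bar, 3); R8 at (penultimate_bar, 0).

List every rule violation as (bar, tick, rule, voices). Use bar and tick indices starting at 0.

bar 0: v0=F3 v1=F4 downbeat P8
bar 1: v0=E3 v1=E4 downbeat P8
bar 2: v0=D3 v1=F3 downbeat m3
bar 3: v0=C3 v1=A3 downbeat M6
bar 4: v0=B2 v1=D3 downbeat m3
bar 5: v0=C3 v1=E3 downbeat M3
bar 6: v0=E3 v1=C4 downbeat m6
bar 7: v0=F3 v1=A3 downbeat M3
bar 8: v0=G3 v1=E4 downbeat M6
bar 9: v0=F3 v1=F4 downbeat P8
  -> R1 @ bar 1 tick 0 v(0, 1): F3/F4 P8 -> E3/E4 P8 similar
  -> R7 @ bar 2 tick 0 v(1,): E4->F3 leap 11st

(1, 0, R1, (0, 1))
(2, 0, R7, (1,))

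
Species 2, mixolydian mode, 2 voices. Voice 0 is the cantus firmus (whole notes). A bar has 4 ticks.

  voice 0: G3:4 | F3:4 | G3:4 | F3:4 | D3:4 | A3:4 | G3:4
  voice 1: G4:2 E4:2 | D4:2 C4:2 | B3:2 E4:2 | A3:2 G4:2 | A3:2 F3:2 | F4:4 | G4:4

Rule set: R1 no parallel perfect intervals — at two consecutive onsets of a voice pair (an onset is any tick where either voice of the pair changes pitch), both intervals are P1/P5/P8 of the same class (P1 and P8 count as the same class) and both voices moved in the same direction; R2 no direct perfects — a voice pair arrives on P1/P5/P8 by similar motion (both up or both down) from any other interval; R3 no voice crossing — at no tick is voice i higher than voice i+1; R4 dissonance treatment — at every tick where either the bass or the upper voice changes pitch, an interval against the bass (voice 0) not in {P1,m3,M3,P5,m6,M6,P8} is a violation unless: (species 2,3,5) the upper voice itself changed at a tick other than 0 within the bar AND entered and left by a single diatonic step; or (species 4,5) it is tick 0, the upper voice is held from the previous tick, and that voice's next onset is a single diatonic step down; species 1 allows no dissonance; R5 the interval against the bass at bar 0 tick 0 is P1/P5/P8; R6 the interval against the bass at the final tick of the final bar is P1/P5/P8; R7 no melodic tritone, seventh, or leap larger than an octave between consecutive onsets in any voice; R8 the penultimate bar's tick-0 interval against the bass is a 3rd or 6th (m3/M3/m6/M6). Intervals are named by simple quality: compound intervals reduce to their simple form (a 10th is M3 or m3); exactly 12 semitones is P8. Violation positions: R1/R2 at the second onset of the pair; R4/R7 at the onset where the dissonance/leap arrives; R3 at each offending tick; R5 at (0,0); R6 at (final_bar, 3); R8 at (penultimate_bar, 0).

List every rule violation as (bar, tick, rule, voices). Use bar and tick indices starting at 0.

(3, 2, R4, (0, 1))
(3, 2, R7, (1,))
(4, 0, R2, (0, 1))
(4, 0, R7, (1,))

bar 0: v0=G3 v1=G4 downbeat P8
bar 1: v0=F3 v1=D4 downbeat M6
bar 2: v0=G3 v1=B3 downbeat M3
bar 3: v0=F3 v1=A3 downbeat M3
bar 4: v0=D3 v1=A3 downbeat P5
bar 5: v0=A3 v1=F4 downbeat m6
bar 6: v0=G3 v1=G4 downbeat P8
  -> R4 @ bar 3 tick 2 v(0, 1): F3/G4 M2 untreated
  -> R7 @ bar 3 tick 2 v(1,): A3->G4 leap 10st
  -> R2 @ bar 4 tick 0 v(0, 1): F3/G4 M2 -> D3/A3 P5 similar
  -> R7 @ bar 4 tick 0 v(1,): G4->A3 leap 10st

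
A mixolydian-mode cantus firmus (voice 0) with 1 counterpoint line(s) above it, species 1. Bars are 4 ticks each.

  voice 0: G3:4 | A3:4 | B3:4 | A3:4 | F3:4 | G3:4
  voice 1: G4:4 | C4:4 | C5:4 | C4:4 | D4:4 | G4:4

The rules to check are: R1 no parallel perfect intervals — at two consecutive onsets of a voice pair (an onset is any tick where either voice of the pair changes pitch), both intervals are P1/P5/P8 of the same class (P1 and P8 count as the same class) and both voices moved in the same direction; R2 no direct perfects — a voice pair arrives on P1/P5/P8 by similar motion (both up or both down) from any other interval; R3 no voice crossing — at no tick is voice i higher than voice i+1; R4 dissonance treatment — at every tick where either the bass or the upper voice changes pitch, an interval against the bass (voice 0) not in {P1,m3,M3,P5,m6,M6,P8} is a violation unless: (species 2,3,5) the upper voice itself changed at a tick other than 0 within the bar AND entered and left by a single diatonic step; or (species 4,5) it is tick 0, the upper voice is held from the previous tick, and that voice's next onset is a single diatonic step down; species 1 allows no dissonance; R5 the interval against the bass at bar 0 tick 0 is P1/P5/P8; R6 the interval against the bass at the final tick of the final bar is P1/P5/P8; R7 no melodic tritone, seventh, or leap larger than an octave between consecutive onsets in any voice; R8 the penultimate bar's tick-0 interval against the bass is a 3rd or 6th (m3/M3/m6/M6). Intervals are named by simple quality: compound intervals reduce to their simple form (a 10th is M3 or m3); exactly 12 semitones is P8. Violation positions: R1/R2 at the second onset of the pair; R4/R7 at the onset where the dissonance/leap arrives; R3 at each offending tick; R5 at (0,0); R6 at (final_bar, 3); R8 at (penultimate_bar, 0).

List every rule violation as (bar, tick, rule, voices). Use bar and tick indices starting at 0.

bar 0: v0=G3 v1=G4 downbeat P8
bar 1: v0=A3 v1=C4 downbeat m3
bar 2: v0=B3 v1=C5 downbeat m2
bar 3: v0=A3 v1=C4 downbeat m3
bar 4: v0=F3 v1=D4 downbeat M6
bar 5: v0=G3 v1=G4 downbeat P8
  -> R4 @ bar 2 tick 0 v(0, 1): B3/C5 m2 untreated
  -> R2 @ bar 5 tick 0 v(0, 1): F3/D4 M6 -> G3/G4 P8 similar

(2, 0, R4, (0, 1))
(5, 0, R2, (0, 1))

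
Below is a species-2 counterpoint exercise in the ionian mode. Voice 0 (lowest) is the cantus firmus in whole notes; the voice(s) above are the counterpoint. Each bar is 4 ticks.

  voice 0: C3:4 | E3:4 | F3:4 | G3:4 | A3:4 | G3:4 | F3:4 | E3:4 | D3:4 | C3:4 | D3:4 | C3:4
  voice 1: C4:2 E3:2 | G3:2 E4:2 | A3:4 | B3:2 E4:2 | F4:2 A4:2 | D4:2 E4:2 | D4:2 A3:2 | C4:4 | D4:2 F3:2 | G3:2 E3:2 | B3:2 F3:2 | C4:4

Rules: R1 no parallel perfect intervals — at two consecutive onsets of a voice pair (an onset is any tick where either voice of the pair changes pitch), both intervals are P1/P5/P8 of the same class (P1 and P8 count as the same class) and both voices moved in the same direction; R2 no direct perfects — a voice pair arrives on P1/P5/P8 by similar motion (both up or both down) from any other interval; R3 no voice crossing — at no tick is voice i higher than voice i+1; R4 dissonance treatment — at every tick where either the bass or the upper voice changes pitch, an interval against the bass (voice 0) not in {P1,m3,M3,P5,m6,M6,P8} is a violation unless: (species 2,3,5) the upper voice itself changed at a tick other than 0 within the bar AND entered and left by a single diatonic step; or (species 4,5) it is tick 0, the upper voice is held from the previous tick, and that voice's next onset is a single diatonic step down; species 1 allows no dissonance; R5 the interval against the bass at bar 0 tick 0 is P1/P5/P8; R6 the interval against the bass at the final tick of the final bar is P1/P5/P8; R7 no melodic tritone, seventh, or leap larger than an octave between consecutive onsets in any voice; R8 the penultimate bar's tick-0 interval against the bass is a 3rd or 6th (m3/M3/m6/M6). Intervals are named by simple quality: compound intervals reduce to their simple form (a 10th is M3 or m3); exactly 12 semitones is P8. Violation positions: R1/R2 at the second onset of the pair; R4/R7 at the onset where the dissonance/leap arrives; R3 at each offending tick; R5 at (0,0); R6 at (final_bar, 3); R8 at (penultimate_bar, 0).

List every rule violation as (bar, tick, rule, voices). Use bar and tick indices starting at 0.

bar 0: v0=C3 v1=C4 downbeat P8
bar 1: v0=E3 v1=G3 downbeat m3
bar 2: v0=F3 v1=A3 downbeat M3
bar 3: v0=G3 v1=B3 downbeat M3
bar 4: v0=A3 v1=F4 downbeat m6
bar 5: v0=G3 v1=D4 downbeat P5
bar 6: v0=F3 v1=D4 downbeat M6
bar 7: v0=E3 v1=C4 downbeat m6
bar 8: v0=D3 v1=D4 downbeat P8
bar 9: v0=C3 v1=G3 downbeat P5
bar 10: v0=D3 v1=B3 downbeat M6
bar 11: v0=C3 v1=C4 downbeat P8
  -> R2 @ bar 5 tick 0 v(0, 1): A3/A4 P8 -> G3/D4 P5 similar
  -> R7 @ bar 10 tick 2 v(1,): B3->F3 leap 6st

(5, 0, R2, (0, 1))
(10, 2, R7, (1,))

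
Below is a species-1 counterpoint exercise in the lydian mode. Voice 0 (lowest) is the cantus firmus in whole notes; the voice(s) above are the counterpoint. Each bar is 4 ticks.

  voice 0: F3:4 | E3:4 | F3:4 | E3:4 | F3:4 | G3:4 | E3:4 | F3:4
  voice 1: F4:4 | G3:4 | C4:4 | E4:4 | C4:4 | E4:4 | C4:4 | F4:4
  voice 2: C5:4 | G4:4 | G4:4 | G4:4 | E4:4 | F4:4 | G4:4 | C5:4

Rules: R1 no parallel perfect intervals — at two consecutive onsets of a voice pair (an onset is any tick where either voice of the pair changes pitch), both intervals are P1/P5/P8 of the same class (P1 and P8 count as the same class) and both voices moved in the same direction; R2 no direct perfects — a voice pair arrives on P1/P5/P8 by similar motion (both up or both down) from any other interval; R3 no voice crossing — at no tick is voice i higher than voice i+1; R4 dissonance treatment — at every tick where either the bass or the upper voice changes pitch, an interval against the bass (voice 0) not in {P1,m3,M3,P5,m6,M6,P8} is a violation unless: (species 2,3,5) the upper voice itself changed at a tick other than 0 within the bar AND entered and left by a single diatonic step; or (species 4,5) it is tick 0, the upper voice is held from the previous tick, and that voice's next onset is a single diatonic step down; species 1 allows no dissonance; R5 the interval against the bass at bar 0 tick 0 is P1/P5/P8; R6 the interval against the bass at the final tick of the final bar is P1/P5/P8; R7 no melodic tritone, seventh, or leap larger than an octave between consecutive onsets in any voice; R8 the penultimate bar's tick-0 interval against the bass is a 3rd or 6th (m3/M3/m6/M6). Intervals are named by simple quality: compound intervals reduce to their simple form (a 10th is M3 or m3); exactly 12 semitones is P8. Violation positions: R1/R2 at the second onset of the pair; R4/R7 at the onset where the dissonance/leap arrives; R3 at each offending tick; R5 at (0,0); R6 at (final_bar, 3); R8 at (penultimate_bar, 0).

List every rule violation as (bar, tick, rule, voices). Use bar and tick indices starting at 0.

bar 0: v0=F3 v1=F4 v2=C5 downbeat P5
bar 1: v0=E3 v1=G3 v2=G4 downbeat m3
bar 2: v0=F3 v1=C4 v2=G4 downbeat M2
bar 3: v0=E3 v1=E4 v2=G4 downbeat m3
bar 4: v0=F3 v1=C4 v2=E4 downbeat M7
bar 5: v0=G3 v1=E4 v2=F4 downbeat m7
bar 6: v0=E3 v1=C4 v2=G4 downbeat m3
bar 7: v0=F3 v1=F4 v2=C5 downbeat P5
  -> R2 @ bar 1 tick 0 v(1, 2): F4/C5 P5 -> G3/G4 P8 similar
  -> R7 @ bar 1 tick 0 v(1,): F4->G3 leap 10st
  -> R2 @ bar 2 tick 0 v(0, 1): E3/G3 m3 -> F3/C4 P5 similar
  -> R4 @ bar 2 tick 0 v(0, 2): F3/G4 M2 untreated
  -> R4 @ bar 4 tick 0 v(0, 2): F3/E4 M7 untreated
  -> R4 @ bar 5 tick 0 v(0, 2): G3/F4 m7 untreated
  -> R1 @ bar 7 tick 0 v(1, 2): C4/G4 P5 -> F4/C5 P5 similar
  -> R2 @ bar 7 tick 0 v(0, 1): E3/C4 m6 -> F3/F4 P8 similar
  -> R2 @ bar 7 tick 0 v(0, 2): E3/G4 m3 -> F3/C5 P5 similar

(1, 0, R2, (1, 2))
(1, 0, R7, (1,))
(2, 0, R2, (0, 1))
(2, 0, R4, (0, 2))
(4, 0, R4, (0, 2))
(5, 0, R4, (0, 2))
(7, 0, R1, (1, 2))
(7, 0, R2, (0, 1))
(7, 0, R2, (0, 2))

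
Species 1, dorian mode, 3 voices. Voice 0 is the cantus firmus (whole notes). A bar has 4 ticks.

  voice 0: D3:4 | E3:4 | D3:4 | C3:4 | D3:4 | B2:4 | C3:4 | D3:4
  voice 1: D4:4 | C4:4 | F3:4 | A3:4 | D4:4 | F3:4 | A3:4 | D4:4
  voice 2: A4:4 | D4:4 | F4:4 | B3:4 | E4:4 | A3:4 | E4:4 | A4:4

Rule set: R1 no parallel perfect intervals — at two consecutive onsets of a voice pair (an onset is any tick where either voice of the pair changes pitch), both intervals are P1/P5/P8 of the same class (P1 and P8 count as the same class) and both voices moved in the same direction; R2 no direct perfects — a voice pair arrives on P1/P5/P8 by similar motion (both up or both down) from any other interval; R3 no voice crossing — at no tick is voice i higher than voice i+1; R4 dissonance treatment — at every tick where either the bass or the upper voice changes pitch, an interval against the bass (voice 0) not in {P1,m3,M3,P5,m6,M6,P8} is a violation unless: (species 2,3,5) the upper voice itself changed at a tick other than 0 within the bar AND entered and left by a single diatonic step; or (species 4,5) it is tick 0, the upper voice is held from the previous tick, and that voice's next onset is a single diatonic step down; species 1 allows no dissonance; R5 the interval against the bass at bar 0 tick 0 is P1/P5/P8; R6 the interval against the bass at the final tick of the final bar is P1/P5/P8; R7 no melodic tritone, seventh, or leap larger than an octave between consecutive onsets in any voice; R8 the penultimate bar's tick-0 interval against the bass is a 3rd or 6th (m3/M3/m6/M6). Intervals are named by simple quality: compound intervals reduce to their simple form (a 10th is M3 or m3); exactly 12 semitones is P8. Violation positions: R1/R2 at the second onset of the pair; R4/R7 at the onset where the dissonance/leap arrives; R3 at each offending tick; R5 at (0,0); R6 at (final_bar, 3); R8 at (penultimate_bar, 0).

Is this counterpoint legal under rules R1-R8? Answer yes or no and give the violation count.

No (11 violations)

bar 0: v0=D3 v1=D4 v2=A4 (P5)
bar 1: v0=E3 v1=C4 v2=D4 (m7)
bar 2: v0=D3 v1=F3 v2=F4 (m3)
bar 3: v0=C3 v1=A3 v2=B3 (M7)
bar 4: v0=D3 v1=D4 v2=E4 (M2)
bar 5: v0=B2 v1=F3 v2=A3 (m7)
bar 6: v0=C3 v1=A3 v2=E4 (M3)
bar 7: v0=D3 v1=D4 v2=A4 (P5)
  R4 @ bar1.0: E3/D4 m7 untreated
  R4 @ bar3.0: C3/B3 M7 untreated
  R7 @ bar3.0: F4->B3 leap 6st
  R2 @ bar4.0: C3/A3 M6 -> D3/D4 P8 similar
  R4 @ bar4.0: D3/E4 M2 untreated
  R4 @ bar5.0: B2/F3 TT untreated
  R4 @ bar5.0: B2/A3 m7 untreated
  R2 @ bar6.0: F3/A3 M3 -> A3/E4 P5 similar
  R1 @ bar7.0: A3/E4 P5 -> D4/A4 P5 similar
  R2 @ bar7.0: C3/A3 M6 -> D3/D4 P8 similar
  R2 @ bar7.0: C3/E4 M3 -> D3/A4 P5 similar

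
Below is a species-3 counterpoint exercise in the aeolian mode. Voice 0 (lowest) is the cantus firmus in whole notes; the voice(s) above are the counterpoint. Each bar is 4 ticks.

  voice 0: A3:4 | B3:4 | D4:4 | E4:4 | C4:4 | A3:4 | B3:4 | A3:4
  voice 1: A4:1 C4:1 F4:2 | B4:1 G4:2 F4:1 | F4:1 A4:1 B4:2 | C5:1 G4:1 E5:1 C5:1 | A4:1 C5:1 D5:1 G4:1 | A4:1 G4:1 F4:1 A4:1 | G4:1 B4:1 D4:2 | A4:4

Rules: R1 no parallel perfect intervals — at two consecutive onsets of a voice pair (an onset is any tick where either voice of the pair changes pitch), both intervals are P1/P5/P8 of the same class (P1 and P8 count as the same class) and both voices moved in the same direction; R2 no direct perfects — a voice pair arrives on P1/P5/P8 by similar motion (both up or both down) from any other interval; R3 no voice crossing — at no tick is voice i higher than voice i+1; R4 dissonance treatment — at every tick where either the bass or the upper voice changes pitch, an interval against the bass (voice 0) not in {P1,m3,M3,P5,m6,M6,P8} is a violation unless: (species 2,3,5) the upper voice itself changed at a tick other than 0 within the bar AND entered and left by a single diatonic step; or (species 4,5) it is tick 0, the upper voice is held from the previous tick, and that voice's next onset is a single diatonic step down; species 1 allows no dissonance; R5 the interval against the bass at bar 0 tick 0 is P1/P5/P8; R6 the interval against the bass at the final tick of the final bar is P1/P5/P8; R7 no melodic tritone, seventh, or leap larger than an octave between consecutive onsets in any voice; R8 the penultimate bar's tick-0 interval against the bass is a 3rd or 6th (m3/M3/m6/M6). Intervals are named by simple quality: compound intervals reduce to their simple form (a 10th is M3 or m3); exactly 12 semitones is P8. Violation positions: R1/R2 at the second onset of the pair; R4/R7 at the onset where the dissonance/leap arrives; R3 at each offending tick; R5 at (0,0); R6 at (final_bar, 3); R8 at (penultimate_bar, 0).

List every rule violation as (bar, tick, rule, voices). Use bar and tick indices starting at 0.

(1, 0, R2, (0, 1))
(1, 0, R7, (1,))
(1, 3, R4, (0, 1))
(4, 2, R4, (0, 1))

bar 0: v0=A3 v1=A4 downbeat P8
bar 1: v0=B3 v1=B4 downbeat P8
bar 2: v0=D4 v1=F4 downbeat m3
bar 3: v0=E4 v1=C5 downbeat m6
bar 4: v0=C4 v1=A4 downbeat M6
bar 5: v0=A3 v1=A4 downbeat P8
bar 6: v0=B3 v1=G4 downbeat m6
bar 7: v0=A3 v1=A4 downbeat P8
  -> R2 @ bar 1 tick 0 v(0, 1): A3/F4 m6 -> B3/B4 P8 similar
  -> R7 @ bar 1 tick 0 v(1,): F4->B4 leap 6st
  -> R4 @ bar 1 tick 3 v(0, 1): B3/F4 TT untreated
  -> R4 @ bar 4 tick 2 v(0, 1): C4/D5 M2 untreated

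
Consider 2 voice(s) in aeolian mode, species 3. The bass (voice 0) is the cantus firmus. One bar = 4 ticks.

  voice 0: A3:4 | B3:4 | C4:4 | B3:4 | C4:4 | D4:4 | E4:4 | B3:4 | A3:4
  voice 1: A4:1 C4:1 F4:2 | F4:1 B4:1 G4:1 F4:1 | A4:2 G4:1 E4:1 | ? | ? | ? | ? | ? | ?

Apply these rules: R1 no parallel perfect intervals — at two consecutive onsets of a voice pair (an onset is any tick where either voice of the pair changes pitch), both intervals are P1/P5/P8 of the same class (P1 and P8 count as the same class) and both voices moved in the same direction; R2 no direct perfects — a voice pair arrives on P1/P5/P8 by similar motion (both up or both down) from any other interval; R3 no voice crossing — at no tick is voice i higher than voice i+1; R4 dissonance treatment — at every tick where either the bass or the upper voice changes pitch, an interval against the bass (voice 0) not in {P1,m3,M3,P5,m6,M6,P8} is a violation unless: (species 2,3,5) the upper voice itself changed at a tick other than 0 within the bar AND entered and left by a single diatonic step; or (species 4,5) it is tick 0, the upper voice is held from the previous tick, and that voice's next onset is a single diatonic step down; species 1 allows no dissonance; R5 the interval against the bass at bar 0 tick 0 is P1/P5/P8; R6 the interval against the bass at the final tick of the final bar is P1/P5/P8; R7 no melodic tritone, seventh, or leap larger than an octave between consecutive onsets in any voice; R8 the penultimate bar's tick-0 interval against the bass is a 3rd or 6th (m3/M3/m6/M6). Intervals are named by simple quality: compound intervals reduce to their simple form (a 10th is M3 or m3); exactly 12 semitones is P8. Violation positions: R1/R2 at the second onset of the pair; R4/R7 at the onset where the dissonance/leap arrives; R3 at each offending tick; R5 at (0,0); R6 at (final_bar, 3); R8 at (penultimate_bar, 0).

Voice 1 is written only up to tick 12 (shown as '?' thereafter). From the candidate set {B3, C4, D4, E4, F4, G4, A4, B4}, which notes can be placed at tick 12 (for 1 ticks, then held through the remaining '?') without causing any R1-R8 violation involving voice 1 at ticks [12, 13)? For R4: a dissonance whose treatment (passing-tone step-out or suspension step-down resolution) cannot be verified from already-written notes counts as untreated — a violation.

{B4, D4, G4}

B3: violates R2
C4: violates R4
D4: legal
E4: violates R4
F4: violates R4
G4: legal
A4: violates R4
B4: legal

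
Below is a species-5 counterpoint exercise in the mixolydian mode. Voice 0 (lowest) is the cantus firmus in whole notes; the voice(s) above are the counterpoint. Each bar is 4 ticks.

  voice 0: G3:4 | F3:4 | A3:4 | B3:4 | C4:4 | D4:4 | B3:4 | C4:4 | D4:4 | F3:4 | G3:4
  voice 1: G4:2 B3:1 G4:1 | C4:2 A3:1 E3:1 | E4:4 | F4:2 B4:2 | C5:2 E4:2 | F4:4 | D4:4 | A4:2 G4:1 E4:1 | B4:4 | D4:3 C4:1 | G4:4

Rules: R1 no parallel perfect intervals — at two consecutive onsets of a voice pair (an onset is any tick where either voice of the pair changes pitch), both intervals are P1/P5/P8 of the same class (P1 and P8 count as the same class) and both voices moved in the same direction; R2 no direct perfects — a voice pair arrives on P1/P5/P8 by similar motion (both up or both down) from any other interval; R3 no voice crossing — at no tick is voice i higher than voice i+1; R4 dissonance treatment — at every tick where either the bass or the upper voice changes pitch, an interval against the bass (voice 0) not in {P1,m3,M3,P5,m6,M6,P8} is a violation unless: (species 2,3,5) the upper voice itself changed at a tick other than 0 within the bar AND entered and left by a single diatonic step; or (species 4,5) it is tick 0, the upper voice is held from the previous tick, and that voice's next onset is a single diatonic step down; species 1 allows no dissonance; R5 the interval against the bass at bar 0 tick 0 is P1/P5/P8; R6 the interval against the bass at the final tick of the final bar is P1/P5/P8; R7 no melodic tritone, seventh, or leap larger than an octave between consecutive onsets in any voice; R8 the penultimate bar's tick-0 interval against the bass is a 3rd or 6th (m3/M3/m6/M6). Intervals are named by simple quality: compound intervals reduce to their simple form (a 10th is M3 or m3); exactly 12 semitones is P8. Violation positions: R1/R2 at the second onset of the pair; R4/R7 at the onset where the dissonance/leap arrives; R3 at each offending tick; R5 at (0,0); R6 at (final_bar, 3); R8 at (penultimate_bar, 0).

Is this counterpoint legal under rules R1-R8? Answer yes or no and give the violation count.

No (8 violations)

bar 0: v0=G3 v1=G4 (P8)
bar 1: v0=F3 v1=C4 (P5)
bar 2: v0=A3 v1=E4 (P5)
bar 3: v0=B3 v1=F4 (TT)
bar 4: v0=C4 v1=C5 (P8)
bar 5: v0=D4 v1=F4 (m3)
bar 6: v0=B3 v1=D4 (m3)
bar 7: v0=C4 v1=A4 (M6)
bar 8: v0=D4 v1=B4 (M6)
bar 9: v0=F3 v1=D4 (M6)
bar 10: v0=G3 v1=G4 (P8)
  R2 @ bar1.0: G3/G4 P8 -> F3/C4 P5 similar
  R3 @ bar1.3: F3 above E3
  R4 @ bar1.3: F3/E3 m2 untreated
  R2 @ bar2.0: F3/E3 m2 -> A3/E4 P5 similar
  R4 @ bar3.0: B3/F4 TT untreated
  R7 @ bar3.2: F4->B4 leap 6st
  R1 @ bar4.0: B3/B4 P8 -> C4/C5 P8 similar
  R2 @ bar10.0: F3/C4 P5 -> G3/G4 P8 similar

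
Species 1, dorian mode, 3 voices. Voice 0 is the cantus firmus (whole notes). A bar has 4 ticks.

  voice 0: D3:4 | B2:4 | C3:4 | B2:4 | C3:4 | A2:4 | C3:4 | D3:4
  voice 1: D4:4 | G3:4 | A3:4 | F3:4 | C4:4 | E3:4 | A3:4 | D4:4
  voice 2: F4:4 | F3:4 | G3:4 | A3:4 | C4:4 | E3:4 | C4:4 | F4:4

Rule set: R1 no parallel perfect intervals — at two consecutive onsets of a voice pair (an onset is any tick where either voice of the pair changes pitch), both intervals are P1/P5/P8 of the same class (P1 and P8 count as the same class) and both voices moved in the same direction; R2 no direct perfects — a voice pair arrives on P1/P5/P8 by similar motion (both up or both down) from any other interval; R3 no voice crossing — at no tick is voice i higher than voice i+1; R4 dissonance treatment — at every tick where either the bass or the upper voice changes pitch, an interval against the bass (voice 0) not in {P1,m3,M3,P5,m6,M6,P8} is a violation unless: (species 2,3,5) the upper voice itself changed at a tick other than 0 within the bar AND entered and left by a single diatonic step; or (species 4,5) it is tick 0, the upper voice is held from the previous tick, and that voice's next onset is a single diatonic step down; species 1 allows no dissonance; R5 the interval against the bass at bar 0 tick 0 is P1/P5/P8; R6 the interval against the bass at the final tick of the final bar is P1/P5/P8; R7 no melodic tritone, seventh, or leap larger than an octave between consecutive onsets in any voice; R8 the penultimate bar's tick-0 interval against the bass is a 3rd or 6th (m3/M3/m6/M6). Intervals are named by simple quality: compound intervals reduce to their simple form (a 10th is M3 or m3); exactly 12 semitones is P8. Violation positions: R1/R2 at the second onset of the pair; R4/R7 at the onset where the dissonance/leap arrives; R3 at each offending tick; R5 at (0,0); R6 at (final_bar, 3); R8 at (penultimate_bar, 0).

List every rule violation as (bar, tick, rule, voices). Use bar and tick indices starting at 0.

bar 0: v0=D3 v1=D4 v2=F4 downbeat m3
bar 1: v0=B2 v1=G3 v2=F3 downbeat TT
bar 2: v0=C3 v1=A3 v2=G3 downbeat P5
bar 3: v0=B2 v1=F3 v2=A3 downbeat m7
bar 4: v0=C3 v1=C4 v2=C4 downbeat P8
bar 5: v0=A2 v1=E3 v2=E3 downbeat P5
bar 6: v0=C3 v1=A3 v2=C4 downbeat P8
bar 7: v0=D3 v1=D4 v2=F4 downbeat m3
  -> R5 @ bar 0 tick 0 v(0, 2): opens on m3
  -> R3 @ bar 1 tick 0 v(1, 2): G3 above F3
  -> R4 @ bar 1 tick 0 v(0, 2): B2/F3 TT untreated
  -> R3 @ bar 1 tick 1 v(1, 2): G3 above F3
  -> R3 @ bar 1 tick 2 v(1, 2): G3 above F3
  -> R3 @ bar 1 tick 3 v(1, 2): G3 above F3
  -> R2 @ bar 2 tick 0 v(0, 2): B2/F3 TT -> C3/G3 P5 similar
  -> R3 @ bar 2 tick 0 v(1, 2): A3 above G3
  -> R3 @ bar 2 tick 1 v(1, 2): A3 above G3
  -> R3 @ bar 2 tick 2 v(1, 2): A3 above G3
  -> R3 @ bar 2 tick 3 v(1, 2): A3 above G3
  -> R4 @ bar 3 tick 0 v(0, 1): B2/F3 TT untreated
  -> R4 @ bar 3 tick 0 v(0, 2): B2/A3 m7 untreated
  -> R2 @ bar 4 tick 0 v(0, 1): B2/F3 TT -> C3/C4 P8 similar
  -> R2 @ bar 4 tick 0 v(0, 2): B2/A3 m7 -> C3/C4 P8 similar
  -> R2 @ bar 4 tick 0 v(1, 2): F3/A3 M3 -> C4/C4 P1 similar
  -> R1 @ bar 5 tick 0 v(1, 2): C4/C4 P1 -> E3/E3 P1 similar
  -> R2 @ bar 5 tick 0 v(0, 1): C3/C4 P8 -> A2/E3 P5 similar
  -> R2 @ bar 5 tick 0 v(0, 2): C3/C4 P8 -> A2/E3 P5 similar
  -> R2 @ bar 6 tick 0 v(0, 2): A2/E3 P5 -> C3/C4 P8 similar
  -> R8 @ bar 6 tick 0 v(0, 2): penult P8 not 3rd/6th
  -> R2 @ bar 7 tick 0 v(0, 1): C3/A3 M6 -> D3/D4 P8 similar
  -> R6 @ bar 7 tick 3 v(0, 2): closes on m3

(0, 0, R5, (0, 2))
(1, 0, R3, (1, 2))
(1, 0, R4, (0, 2))
(1, 1, R3, (1, 2))
(1, 2, R3, (1, 2))
(1, 3, R3, (1, 2))
(2, 0, R2, (0, 2))
(2, 0, R3, (1, 2))
(2, 1, R3, (1, 2))
(2, 2, R3, (1, 2))
(2, 3, R3, (1, 2))
(3, 0, R4, (0, 1))
(3, 0, R4, (0, 2))
(4, 0, R2, (0, 1))
(4, 0, R2, (0, 2))
(4, 0, R2, (1, 2))
(5, 0, R1, (1, 2))
(5, 0, R2, (0, 1))
(5, 0, R2, (0, 2))
(6, 0, R2, (0, 2))
(6, 0, R8, (0, 2))
(7, 0, R2, (0, 1))
(7, 3, R6, (0, 2))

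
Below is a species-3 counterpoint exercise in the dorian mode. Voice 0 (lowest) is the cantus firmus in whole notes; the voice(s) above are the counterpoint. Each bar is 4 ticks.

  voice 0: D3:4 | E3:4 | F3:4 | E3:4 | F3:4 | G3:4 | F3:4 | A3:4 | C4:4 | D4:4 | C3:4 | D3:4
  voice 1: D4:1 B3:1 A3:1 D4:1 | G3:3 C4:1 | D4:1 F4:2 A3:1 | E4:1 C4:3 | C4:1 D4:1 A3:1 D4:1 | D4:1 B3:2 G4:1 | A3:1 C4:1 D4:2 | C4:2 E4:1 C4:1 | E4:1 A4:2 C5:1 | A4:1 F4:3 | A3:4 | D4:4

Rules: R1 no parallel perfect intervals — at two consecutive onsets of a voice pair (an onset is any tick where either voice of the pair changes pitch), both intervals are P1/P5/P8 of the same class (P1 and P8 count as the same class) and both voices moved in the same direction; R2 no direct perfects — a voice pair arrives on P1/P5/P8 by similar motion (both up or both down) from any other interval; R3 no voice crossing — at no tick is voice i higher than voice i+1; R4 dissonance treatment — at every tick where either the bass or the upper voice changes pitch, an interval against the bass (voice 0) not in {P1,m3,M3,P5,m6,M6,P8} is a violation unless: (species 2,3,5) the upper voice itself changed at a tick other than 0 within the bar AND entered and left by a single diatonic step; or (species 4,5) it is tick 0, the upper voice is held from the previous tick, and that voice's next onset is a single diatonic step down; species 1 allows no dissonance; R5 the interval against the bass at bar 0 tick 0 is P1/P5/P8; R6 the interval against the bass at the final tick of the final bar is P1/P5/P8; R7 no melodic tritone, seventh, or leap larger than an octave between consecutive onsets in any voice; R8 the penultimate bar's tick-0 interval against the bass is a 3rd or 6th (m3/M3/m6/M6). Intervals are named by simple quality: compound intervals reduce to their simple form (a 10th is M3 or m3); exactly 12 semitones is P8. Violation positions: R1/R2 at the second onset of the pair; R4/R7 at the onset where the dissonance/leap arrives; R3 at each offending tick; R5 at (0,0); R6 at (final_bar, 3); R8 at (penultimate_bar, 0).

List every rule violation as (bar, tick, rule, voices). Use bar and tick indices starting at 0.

bar 0: v0=D3 v1=D4 downbeat P8
bar 1: v0=E3 v1=G3 downbeat m3
bar 2: v0=F3 v1=D4 downbeat M6
bar 3: v0=E3 v1=E4 downbeat P8
bar 4: v0=F3 v1=C4 downbeat P5
bar 5: v0=G3 v1=D4 downbeat P5
bar 6: v0=F3 v1=A3 downbeat M3
bar 7: v0=A3 v1=C4 downbeat m3
bar 8: v0=C4 v1=E4 downbeat M3
bar 9: v0=D4 v1=A4 downbeat P5
bar 10: v0=C3 v1=A3 downbeat M6
bar 11: v0=D3 v1=D4 downbeat P8
  -> R7 @ bar 6 tick 0 v(1,): G4->A3 leap 10st
  -> R7 @ bar 10 tick 0 v(0,): D4->C3 leap 14st
  -> R2 @ bar 11 tick 0 v(0, 1): C3/A3 M6 -> D3/D4 P8 similar

(6, 0, R7, (1,))
(10, 0, R7, (0,))
(11, 0, R2, (0, 1))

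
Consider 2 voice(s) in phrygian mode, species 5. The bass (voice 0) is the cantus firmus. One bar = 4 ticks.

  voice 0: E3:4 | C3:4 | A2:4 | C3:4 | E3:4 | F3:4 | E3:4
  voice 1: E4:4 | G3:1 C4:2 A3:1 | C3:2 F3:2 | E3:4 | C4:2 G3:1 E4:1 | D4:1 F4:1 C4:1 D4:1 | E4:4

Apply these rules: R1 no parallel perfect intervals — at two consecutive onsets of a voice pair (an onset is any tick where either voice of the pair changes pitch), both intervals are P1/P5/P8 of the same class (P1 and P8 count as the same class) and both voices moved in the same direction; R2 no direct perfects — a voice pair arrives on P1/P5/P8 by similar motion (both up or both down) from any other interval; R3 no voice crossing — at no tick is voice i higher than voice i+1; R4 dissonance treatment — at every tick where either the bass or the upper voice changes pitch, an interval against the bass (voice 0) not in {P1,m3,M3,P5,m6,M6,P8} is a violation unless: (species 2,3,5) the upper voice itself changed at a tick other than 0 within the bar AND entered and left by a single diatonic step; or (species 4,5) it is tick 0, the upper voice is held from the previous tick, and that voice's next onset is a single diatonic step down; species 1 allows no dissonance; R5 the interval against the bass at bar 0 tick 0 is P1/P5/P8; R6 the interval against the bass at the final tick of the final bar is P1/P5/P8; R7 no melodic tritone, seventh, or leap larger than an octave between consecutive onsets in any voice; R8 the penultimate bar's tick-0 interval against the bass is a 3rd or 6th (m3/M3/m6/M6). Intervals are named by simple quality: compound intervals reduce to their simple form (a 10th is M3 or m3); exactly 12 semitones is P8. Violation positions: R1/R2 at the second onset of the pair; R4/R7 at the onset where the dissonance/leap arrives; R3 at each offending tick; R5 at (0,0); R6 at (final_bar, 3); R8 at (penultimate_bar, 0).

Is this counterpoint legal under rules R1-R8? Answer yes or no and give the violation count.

bar 0: v0=E3 v1=E4 (P8)
bar 1: v0=C3 v1=G3 (P5)
bar 2: v0=A2 v1=C3 (m3)
bar 3: v0=C3 v1=E3 (M3)
bar 4: v0=E3 v1=C4 (m6)
bar 5: v0=F3 v1=D4 (M6)
bar 6: v0=E3 v1=E4 (P8)
  R2 @ bar1.0: E3/E4 P8 -> C3/G3 P5 similar

No (1 violations)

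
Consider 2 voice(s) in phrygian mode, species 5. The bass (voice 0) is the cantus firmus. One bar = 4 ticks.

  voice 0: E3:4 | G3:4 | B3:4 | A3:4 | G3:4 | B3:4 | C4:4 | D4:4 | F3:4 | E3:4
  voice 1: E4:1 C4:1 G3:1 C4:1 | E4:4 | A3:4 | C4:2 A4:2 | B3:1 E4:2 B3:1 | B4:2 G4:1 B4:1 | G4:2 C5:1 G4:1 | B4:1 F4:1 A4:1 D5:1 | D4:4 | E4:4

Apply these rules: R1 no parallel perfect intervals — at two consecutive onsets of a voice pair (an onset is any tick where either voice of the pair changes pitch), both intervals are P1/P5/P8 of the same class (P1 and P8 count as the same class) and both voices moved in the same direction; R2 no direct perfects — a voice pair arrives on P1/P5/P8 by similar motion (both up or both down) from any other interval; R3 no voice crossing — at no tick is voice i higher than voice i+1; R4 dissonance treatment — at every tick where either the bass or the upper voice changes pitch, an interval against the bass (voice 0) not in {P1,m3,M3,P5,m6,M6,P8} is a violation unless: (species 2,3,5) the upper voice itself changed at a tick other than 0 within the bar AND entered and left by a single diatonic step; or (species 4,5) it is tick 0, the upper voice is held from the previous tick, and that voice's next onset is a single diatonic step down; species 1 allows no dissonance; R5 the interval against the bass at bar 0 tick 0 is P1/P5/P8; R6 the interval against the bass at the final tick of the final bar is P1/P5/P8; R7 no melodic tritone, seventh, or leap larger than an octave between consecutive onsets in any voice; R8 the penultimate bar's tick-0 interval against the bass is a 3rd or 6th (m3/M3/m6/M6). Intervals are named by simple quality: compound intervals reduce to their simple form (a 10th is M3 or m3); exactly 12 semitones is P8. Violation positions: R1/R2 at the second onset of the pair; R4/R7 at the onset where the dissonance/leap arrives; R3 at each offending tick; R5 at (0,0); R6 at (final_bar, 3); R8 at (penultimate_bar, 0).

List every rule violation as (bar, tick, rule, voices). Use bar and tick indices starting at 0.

bar 0: v0=E3 v1=E4 downbeat P8
bar 1: v0=G3 v1=E4 downbeat M6
bar 2: v0=B3 v1=A3 downbeat M2
bar 3: v0=A3 v1=C4 downbeat m3
bar 4: v0=G3 v1=B3 downbeat M3
bar 5: v0=B3 v1=B4 downbeat P8
bar 6: v0=C4 v1=G4 downbeat P5
bar 7: v0=D4 v1=B4 downbeat M6
bar 8: v0=F3 v1=D4 downbeat M6
bar 9: v0=E3 v1=E4 downbeat P8
  -> R3 @ bar 2 tick 0 v(0, 1): B3 above A3
  -> R4 @ bar 2 tick 0 v(0, 1): B3/A3 M2 untreated
  -> R3 @ bar 2 tick 1 v(0, 1): B3 above A3
  -> R3 @ bar 2 tick 2 v(0, 1): B3 above A3
  -> R3 @ bar 2 tick 3 v(0, 1): B3 above A3
  -> R7 @ bar 4 tick 0 v(1,): A4->B3 leap 10st
  -> R2 @ bar 5 tick 0 v(0, 1): G3/B3 M3 -> B3/B4 P8 similar
  -> R7 @ bar 7 tick 1 v(1,): B4->F4 leap 6st

(2, 0, R3, (0, 1))
(2, 0, R4, (0, 1))
(2, 1, R3, (0, 1))
(2, 2, R3, (0, 1))
(2, 3, R3, (0, 1))
(4, 0, R7, (1,))
(5, 0, R2, (0, 1))
(7, 1, R7, (1,))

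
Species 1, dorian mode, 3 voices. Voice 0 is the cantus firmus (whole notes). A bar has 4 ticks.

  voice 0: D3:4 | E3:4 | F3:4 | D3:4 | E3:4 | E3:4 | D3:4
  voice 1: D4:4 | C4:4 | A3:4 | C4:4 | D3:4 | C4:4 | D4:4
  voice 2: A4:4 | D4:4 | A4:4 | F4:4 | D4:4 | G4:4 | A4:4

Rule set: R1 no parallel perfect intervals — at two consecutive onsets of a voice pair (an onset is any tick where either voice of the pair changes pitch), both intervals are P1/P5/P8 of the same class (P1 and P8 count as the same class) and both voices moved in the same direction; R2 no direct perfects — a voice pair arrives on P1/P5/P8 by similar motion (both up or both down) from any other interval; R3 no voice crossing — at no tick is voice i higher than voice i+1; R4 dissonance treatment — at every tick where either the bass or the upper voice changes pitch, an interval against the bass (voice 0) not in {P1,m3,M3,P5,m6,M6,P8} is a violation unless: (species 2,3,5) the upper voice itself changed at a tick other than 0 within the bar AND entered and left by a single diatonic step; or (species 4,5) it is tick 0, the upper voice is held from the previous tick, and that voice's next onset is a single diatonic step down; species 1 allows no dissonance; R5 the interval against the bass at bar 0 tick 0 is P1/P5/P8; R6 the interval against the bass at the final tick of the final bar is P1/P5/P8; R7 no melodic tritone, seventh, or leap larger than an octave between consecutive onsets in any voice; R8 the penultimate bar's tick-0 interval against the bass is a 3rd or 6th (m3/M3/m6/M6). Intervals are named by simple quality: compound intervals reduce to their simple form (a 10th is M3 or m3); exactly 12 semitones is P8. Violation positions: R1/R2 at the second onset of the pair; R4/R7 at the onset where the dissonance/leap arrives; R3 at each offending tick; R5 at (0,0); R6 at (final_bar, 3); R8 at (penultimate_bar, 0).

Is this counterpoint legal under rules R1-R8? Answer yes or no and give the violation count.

bar 0: v0=D3 v1=D4 v2=A4 (P5)
bar 1: v0=E3 v1=C4 v2=D4 (m7)
bar 2: v0=F3 v1=A3 v2=A4 (M3)
bar 3: v0=D3 v1=C4 v2=F4 (m3)
bar 4: v0=E3 v1=D3 v2=D4 (m7)
bar 5: v0=E3 v1=C4 v2=G4 (m3)
bar 6: v0=D3 v1=D4 v2=A4 (P5)
  R4 @ bar1.0: E3/D4 m7 untreated
  R4 @ bar3.0: D3/C4 m7 untreated
  R2 @ bar4.0: C4/F4 P4 -> D3/D4 P8 similar
  R3 @ bar4.0: E3 above D3
  R4 @ bar4.0: E3/D3 M2 untreated
  R4 @ bar4.0: E3/D4 m7 untreated
  R7 @ bar4.0: C4->D3 leap 10st
  R3 @ bar4.1: E3 above D3
  R3 @ bar4.2: E3 above D3
  R3 @ bar4.3: E3 above D3
  R2 @ bar5.0: D3/D4 P8 -> C4/G4 P5 similar
  R7 @ bar5.0: D3->C4 leap 10st
  R1 @ bar6.0: C4/G4 P5 -> D4/A4 P5 similar

No (13 violations)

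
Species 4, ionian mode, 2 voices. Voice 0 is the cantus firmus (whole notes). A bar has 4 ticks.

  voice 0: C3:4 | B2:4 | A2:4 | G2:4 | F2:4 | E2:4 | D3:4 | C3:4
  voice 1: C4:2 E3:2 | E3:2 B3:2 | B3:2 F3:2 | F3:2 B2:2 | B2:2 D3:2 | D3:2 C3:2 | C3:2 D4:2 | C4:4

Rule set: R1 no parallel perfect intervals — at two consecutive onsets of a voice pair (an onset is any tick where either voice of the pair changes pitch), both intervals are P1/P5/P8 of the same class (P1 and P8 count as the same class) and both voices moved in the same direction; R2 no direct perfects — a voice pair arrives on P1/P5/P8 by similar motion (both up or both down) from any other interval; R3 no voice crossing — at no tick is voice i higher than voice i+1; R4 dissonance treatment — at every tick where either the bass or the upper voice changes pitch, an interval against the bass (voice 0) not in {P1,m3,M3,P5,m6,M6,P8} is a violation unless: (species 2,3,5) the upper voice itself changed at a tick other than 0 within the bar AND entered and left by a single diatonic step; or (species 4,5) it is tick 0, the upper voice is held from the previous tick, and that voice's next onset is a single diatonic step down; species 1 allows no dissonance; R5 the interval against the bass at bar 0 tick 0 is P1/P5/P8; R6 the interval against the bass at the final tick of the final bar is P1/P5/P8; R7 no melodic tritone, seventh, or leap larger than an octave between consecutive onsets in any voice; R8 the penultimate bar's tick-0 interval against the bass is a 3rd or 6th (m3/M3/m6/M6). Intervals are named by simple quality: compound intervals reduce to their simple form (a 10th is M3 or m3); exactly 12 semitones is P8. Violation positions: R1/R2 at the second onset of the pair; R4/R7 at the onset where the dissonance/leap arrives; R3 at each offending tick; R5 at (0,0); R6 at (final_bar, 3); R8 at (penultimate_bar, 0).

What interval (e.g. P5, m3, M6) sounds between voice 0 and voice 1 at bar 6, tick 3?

P8

voice 0=D3 voice 1=D4 -> P8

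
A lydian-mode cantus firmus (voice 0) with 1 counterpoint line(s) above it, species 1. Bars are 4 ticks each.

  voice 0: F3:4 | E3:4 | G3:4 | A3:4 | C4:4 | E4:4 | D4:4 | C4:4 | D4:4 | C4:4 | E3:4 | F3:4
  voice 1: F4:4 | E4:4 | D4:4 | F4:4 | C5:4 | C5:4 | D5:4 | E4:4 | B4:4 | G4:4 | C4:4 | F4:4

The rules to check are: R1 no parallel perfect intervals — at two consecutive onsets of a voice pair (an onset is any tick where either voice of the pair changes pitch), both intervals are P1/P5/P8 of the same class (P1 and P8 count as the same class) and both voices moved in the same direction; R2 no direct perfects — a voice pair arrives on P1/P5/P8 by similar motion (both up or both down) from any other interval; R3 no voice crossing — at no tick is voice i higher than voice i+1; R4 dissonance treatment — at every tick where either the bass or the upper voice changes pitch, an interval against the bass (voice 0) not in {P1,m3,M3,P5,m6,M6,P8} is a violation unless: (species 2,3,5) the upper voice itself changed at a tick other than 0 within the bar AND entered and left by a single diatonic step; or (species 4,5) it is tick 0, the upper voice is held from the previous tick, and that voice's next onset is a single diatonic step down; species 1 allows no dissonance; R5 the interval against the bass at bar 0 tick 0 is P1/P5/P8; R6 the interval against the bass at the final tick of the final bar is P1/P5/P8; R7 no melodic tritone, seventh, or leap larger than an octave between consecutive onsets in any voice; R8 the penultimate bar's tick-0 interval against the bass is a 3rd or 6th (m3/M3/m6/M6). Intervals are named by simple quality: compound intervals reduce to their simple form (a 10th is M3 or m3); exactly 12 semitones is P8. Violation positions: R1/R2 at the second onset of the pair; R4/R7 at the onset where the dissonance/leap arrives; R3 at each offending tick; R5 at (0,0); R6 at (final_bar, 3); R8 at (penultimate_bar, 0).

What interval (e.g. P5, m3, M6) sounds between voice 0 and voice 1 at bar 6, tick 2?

voice 0=D4 voice 1=D5 -> P8

P8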